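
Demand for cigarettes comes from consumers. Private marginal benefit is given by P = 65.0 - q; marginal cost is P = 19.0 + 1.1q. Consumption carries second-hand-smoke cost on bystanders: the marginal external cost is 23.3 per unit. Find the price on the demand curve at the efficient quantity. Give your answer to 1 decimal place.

Social marginal benefit = demand − MEC = 41.7 - q.
Set SMB = MC: 41.7 - q = 19.0 + 1.1q → q* = 10.8095.
Consumer price on the demand curve at q*: 65.0 − 1.0×10.8095 = 54.1905.

P = 54.2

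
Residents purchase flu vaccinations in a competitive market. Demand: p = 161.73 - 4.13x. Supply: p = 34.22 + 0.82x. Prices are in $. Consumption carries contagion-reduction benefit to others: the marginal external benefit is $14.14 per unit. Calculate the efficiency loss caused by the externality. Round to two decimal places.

Market equilibrium (private): 34.22 + 0.82x = 161.73 - 4.13x → x_m = 25.7596.
Social marginal benefit = demand + MEB = 175.87 - 4.13x.
Set SMB = MC: 175.87 - 4.13x = 34.22 + 0.82x → x* = 28.6162.
Height of the DWL triangle at x_m is SMB(x_m) − MC(x_m) = MEB(x_m) = 14.1400.
DWL = ½ × 2.8566 × 14.1400 = 20.1962.

DWL = $20.20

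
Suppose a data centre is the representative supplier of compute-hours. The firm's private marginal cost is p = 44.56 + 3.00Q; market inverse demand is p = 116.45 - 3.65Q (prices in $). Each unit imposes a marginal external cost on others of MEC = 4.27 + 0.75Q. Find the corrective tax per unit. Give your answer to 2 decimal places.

tax = $11.12 per unit

Social marginal cost = private MC + MEC = 48.83 + 3.75Q.
Set SMC = demand: 48.83 + 3.75Q = 116.45 - 3.65Q → Q* = 9.1378.
The Pigouvian tax equals MEC at Q*: 4.27 + 0.75×9.1378 = 11.1234.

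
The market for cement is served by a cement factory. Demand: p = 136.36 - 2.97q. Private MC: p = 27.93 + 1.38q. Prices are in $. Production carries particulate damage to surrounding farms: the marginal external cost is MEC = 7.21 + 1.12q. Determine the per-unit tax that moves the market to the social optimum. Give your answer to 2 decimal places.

tax = $27.94 per unit

Social marginal cost = private MC + MEC = 35.14 + 2.50q.
Set SMC = demand: 35.14 + 2.50q = 136.36 - 2.97q → q* = 18.5046.
The Pigouvian tax equals MEC at q*: 7.21 + 1.12×18.5046 = 27.9352.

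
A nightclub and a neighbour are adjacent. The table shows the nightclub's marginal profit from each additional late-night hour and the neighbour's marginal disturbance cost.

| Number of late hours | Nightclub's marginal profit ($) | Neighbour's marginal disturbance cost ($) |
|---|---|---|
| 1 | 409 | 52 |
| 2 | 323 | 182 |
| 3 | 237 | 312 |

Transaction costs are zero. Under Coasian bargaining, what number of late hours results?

2

Bargaining reaches the level where marginal profit last exceeds marginal disturbance cost.
That holds through level 2 (323 ≥ 182) but not at 3 (237 < 312).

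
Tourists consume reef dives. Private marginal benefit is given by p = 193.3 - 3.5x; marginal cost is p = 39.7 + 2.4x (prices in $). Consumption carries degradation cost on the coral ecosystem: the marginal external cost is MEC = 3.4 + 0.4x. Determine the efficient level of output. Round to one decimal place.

Social marginal benefit = demand − MEC = 189.9 - 3.9x.
Set SMB = MC: 189.9 - 3.9x = 39.7 + 2.4x → x* = 23.8413.

x* = 23.8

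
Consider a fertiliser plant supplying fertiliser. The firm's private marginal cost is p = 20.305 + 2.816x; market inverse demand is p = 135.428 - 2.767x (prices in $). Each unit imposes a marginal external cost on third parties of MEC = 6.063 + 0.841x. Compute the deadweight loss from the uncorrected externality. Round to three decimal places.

DWL = $42.635

Market equilibrium (private): 20.305 + 2.816x = 135.428 - 2.767x → x_m = 20.6203.
Social marginal cost = private MC + MEC = 26.368 + 3.657x.
Set SMC = demand: 26.368 + 3.657x = 135.428 - 2.767x → x* = 16.9770.
The loss is the area between SMC and demand from x* to x_m; with linear curves that's a triangle of height MEC(x_m).
DWL = ½ × 3.6433 × 23.4047 = 42.6352.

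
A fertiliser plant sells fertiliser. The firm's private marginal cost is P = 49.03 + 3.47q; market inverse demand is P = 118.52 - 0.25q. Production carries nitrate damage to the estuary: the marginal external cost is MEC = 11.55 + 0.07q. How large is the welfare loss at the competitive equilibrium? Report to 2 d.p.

Market equilibrium (private): 49.03 + 3.47q = 118.52 - 0.25q → q_m = 18.6801.
Social marginal cost = private MC + MEC = 60.58 + 3.54q.
Set SMC = demand: 60.58 + 3.54q = 118.52 - 0.25q → q* = 15.2876.
Height of the DWL triangle at q_m is SMC(q_m) − demand(q_m) = MEC(q_m) = 12.8576.
DWL = ½ × 3.3925 × 12.8576 = 21.8097.

DWL = 21.81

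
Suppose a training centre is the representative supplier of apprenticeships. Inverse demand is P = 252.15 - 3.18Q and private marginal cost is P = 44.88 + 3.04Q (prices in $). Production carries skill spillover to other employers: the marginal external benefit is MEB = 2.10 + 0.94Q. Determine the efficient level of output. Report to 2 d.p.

Social marginal cost = private MC − MEB = 42.78 + 2.10Q.
Set SMC = demand: 42.78 + 2.10Q = 252.15 - 3.18Q → Q* = 39.6534.

Q* = 39.65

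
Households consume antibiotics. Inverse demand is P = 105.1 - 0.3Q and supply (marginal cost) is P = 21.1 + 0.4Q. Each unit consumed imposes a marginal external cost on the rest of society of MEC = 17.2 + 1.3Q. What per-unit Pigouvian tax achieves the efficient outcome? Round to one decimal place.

Social marginal benefit = demand − MEC = 87.9 - 1.6Q.
Set SMB = MC: 87.9 - 1.6Q = 21.1 + 0.4Q → Q* = 33.4000.
The Pigouvian tax equals MEC at Q*: 17.2 + 1.3×33.4000 = 60.6200.

tax = 60.6 per unit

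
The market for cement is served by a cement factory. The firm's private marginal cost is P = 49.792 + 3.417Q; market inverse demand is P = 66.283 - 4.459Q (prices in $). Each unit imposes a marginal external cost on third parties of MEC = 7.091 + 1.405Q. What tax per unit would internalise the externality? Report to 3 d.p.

tax = $8.514 per unit

Social marginal cost = private MC + MEC = 56.883 + 4.822Q.
Set SMC = demand: 56.883 + 4.822Q = 66.283 - 4.459Q → Q* = 1.0128.
The Pigouvian tax equals MEC at Q*: 7.091 + 1.405×1.0128 = 8.5140.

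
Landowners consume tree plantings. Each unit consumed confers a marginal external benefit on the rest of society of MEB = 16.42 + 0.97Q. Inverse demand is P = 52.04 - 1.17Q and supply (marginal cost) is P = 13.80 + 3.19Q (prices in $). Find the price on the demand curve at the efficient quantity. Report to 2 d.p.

Social marginal benefit = demand + MEB = 68.46 - 0.20Q.
Set SMB = MC: 68.46 - 0.20Q = 13.80 + 3.19Q → Q* = 16.1239.
Consumer price on the demand curve at Q*: 52.04 − 1.17×16.1239 = 33.1750.

P = $33.18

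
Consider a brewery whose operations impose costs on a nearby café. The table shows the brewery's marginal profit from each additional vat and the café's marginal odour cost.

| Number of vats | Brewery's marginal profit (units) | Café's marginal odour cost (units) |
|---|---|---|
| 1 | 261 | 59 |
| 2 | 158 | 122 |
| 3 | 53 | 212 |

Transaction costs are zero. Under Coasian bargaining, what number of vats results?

2

Bargaining reaches the level where marginal profit last exceeds marginal odour cost.
That holds through level 2 (158 ≥ 122) but not at 3 (53 < 212).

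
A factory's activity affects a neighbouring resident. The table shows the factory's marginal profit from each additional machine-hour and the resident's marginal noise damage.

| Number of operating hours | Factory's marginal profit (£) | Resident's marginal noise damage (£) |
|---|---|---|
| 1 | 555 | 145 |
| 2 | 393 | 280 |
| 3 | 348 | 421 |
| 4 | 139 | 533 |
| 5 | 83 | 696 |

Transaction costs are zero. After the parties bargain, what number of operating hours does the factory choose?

Bargaining reaches the level where marginal profit last exceeds marginal noise damage.
That holds through level 2 (393 ≥ 280) but not at 3 (348 < 421).

2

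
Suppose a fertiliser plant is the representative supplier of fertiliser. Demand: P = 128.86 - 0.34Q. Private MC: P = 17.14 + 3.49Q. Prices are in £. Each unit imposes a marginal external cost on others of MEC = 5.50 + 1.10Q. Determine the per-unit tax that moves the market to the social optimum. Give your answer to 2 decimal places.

Social marginal cost = private MC + MEC = 22.64 + 4.59Q.
Set SMC = demand: 22.64 + 4.59Q = 128.86 - 0.34Q → Q* = 21.5456.
The Pigouvian tax equals MEC at Q*: 5.50 + 1.10×21.5456 = 29.2002.

tax = £29.20 per unit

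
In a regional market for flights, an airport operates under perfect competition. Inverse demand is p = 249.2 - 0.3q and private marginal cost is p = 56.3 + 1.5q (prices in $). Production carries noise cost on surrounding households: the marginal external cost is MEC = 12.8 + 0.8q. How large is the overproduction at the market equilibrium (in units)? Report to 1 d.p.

Market equilibrium (private): 56.3 + 1.5q = 249.2 - 0.3q → q_m = 107.1667.
Social marginal cost = private MC + MEC = 69.1 + 2.3q.
Set SMC = demand: 69.1 + 2.3q = 249.2 - 0.3q → q* = 69.2692.
Gap = |107.1667 − 69.2692| = 37.8975.

37.9 units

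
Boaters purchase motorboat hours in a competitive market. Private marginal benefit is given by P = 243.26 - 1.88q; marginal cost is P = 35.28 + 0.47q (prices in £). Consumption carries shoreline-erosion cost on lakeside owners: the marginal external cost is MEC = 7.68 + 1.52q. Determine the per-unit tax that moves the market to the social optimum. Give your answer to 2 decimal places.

Social marginal benefit = demand − MEC = 235.58 - 3.40q.
Set SMB = MC: 235.58 - 3.40q = 35.28 + 0.47q → q* = 51.7571.
The Pigouvian tax equals MEC at q*: 7.68 + 1.52×51.7571 = 86.3508.

tax = £86.35 per unit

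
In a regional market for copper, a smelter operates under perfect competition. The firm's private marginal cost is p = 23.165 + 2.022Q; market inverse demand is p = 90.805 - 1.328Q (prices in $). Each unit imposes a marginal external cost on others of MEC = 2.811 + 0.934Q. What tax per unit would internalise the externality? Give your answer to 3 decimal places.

tax = $16.945 per unit

Social marginal cost = private MC + MEC = 25.976 + 2.956Q.
Set SMC = demand: 25.976 + 2.956Q = 90.805 - 1.328Q → Q* = 15.1328.
The Pigouvian tax equals MEC at Q*: 2.811 + 0.934×15.1328 = 16.9450.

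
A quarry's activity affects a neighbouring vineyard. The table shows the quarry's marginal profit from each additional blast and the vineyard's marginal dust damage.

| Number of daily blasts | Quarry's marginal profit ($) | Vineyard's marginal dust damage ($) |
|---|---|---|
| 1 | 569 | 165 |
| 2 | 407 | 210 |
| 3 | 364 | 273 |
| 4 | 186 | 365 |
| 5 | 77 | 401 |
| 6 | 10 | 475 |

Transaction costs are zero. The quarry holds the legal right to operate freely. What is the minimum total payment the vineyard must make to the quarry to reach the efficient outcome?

$273

Left alone the quarry would choose level 6 (marginal profit stays positive).
Efficient level: k* = 3 (marginal profit ≥ marginal dust damage through 3).
The vineyard must at least cover the quarry's forgone profit from cutting 6→3: 186 + 77 + 10 = 273.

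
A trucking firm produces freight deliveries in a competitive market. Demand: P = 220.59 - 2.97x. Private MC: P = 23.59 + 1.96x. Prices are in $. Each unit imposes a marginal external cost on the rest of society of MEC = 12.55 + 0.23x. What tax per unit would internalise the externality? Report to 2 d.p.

tax = $20.77 per unit

Social marginal cost = private MC + MEC = 36.14 + 2.19x.
Set SMC = demand: 36.14 + 2.19x = 220.59 - 2.97x → x* = 35.7461.
The Pigouvian tax equals MEC at x*: 12.55 + 0.23×35.7461 = 20.7716.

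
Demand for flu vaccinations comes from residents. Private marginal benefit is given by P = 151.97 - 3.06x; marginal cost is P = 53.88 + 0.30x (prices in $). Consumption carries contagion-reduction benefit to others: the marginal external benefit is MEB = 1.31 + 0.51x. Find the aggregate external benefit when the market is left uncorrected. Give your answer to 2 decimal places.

$255.57

Market equilibrium (private): 53.88 + 0.30x = 151.97 - 3.06x → x_m = 29.1935.
Total external benefit = ∫₀^{x_m} (1.31 + 0.51x) dx = 1.31×29.1935 + ½×0.51×29.1935² = 255.5699.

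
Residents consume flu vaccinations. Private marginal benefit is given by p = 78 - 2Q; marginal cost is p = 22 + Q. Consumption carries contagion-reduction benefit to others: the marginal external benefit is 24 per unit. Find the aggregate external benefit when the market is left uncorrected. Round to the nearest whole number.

Market equilibrium (private): 22 + Q = 78 - 2Q → Q_m = 18.6667.
Total external benefit = MEB × Q_m = 24 × 18.6667 = 448.0008.

448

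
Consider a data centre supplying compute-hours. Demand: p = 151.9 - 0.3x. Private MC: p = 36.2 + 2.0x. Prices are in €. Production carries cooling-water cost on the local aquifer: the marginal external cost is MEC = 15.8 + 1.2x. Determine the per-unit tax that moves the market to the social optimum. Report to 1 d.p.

Social marginal cost = private MC + MEC = 52.0 + 3.2x.
Set SMC = demand: 52.0 + 3.2x = 151.9 - 0.3x → x* = 28.5429.
The Pigouvian tax equals MEC at x*: 15.8 + 1.2×28.5429 = 50.0515.

tax = €50.1 per unit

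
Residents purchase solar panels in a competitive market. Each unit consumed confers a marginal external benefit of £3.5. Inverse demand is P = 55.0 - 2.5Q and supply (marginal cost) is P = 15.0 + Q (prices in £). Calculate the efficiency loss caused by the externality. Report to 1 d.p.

DWL = £1.8

Market equilibrium (private): 15.0 + Q = 55.0 - 2.5Q → Q_m = 11.4286.
Social marginal benefit = demand + MEB = 58.5 - 2.5Q.
Set SMB = MC: 58.5 - 2.5Q = 15.0 + Q → Q* = 12.4286.
The welfare-loss triangle has base |Q_m − Q*| and height MEB(Q_m) (the vertical gap between SMB and MC is zero at Q* and MEB at Q_m).
DWL = ½ × 1.0000 × 3.5000 = 1.7500.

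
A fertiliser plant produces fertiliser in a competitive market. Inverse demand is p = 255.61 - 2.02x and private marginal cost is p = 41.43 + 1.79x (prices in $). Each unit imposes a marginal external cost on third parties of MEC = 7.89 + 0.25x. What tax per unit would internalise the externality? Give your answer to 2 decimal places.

Social marginal cost = private MC + MEC = 49.32 + 2.04x.
Set SMC = demand: 49.32 + 2.04x = 255.61 - 2.02x → x* = 50.8103.
The Pigouvian tax equals MEC at x*: 7.89 + 0.25×50.8103 = 20.5926.

tax = $20.59 per unit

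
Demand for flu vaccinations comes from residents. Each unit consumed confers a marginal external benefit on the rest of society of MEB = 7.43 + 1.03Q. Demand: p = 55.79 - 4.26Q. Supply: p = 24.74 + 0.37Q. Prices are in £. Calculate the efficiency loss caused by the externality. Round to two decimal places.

Market equilibrium (private): 24.74 + 0.37Q = 55.79 - 4.26Q → Q_m = 6.7063.
Social marginal benefit = demand + MEB = 63.22 - 3.23Q.
Set SMB = MC: 63.22 - 3.23Q = 24.74 + 0.37Q → Q* = 10.6889.
Height of the DWL triangle at Q_m is SMB(Q_m) − MC(Q_m) = MEB(Q_m) = 14.3375.
DWL = ½ × 3.9826 × 14.3375 = 28.5503.

DWL = £28.55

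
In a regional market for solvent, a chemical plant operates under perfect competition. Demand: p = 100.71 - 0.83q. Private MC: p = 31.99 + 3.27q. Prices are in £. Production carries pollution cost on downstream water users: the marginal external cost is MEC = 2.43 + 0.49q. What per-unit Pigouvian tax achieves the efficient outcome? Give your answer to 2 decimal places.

tax = £9.51 per unit

Social marginal cost = private MC + MEC = 34.42 + 3.76q.
Set SMC = demand: 34.42 + 3.76q = 100.71 - 0.83q → q* = 14.4423.
The Pigouvian tax equals MEC at q*: 2.43 + 0.49×14.4423 = 9.5067.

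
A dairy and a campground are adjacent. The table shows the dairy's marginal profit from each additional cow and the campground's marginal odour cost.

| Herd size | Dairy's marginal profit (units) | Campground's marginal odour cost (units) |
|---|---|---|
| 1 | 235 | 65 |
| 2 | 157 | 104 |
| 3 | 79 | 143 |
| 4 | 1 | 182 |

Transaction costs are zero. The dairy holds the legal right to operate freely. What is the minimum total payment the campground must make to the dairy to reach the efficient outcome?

80

Left alone the dairy would choose level 4 (marginal profit stays positive).
Efficient level: k* = 2 (marginal profit ≥ marginal odour cost through 2).
The campground must at least cover the dairy's forgone profit from cutting 4→2: 79 + 1 = 80.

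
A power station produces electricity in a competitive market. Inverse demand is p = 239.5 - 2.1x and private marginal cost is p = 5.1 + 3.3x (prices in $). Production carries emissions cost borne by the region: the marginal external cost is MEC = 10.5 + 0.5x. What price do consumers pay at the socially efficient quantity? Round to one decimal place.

Social marginal cost = private MC + MEC = 15.6 + 3.8x.
Set SMC = demand: 15.6 + 3.8x = 239.5 - 2.1x → x* = 37.9492.
Consumer price on the demand curve at x*: 239.5 − 2.1×37.9492 = 159.8067.

P = $159.8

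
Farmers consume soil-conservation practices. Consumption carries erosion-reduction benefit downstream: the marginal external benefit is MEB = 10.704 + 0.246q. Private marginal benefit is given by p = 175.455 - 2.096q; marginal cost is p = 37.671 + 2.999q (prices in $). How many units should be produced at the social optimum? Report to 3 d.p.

Social marginal benefit = demand + MEB = 186.159 - 1.850q.
Set SMB = MC: 186.159 - 1.850q = 37.671 + 2.999q → q* = 30.6224.

q* = 30.622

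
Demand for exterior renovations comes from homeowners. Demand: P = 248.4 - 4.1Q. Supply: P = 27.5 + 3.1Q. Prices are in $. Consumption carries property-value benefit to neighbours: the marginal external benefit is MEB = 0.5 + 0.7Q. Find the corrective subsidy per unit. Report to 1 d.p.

Social marginal benefit = demand + MEB = 248.9 - 3.4Q.
Set SMB = MC: 248.9 - 3.4Q = 27.5 + 3.1Q → Q* = 34.0615.
The Pigouvian subsidy equals MEB at Q*: 0.5 + 0.7×34.0615 = 24.3431.

subsidy = $24.3 per unit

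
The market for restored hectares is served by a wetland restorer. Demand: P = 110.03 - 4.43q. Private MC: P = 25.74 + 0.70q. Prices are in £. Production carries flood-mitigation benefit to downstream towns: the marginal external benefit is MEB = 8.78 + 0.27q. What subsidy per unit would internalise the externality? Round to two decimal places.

Social marginal cost = private MC − MEB = 16.96 + 0.43q.
Set SMC = demand: 16.96 + 0.43q = 110.03 - 4.43q → q* = 19.1502.
The Pigouvian subsidy equals MEB at q*: 8.78 + 0.27×19.1502 = 13.9506.

subsidy = £13.95 per unit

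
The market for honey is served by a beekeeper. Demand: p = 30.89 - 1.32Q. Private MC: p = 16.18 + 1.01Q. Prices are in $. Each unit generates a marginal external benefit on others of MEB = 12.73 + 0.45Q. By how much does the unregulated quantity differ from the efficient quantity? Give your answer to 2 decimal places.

Market equilibrium (private): 16.18 + 1.01Q = 30.89 - 1.32Q → Q_m = 6.3133.
Social marginal cost = private MC − MEB = 3.45 + 0.56Q.
Set SMC = demand: 3.45 + 0.56Q = 30.89 - 1.32Q → Q* = 14.5957.
Gap = |6.3133 − 14.5957| = 8.2824.

8.28 units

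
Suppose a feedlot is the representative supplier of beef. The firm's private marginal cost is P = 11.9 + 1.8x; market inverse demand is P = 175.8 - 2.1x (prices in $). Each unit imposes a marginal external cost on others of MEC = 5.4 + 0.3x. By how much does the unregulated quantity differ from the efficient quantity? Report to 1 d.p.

4.3 units

Market equilibrium (private): 11.9 + 1.8x = 175.8 - 2.1x → x_m = 42.0256.
Social marginal cost = private MC + MEC = 17.3 + 2.1x.
Set SMC = demand: 17.3 + 2.1x = 175.8 - 2.1x → x* = 37.7381.
Gap = |42.0256 − 37.7381| = 4.2875.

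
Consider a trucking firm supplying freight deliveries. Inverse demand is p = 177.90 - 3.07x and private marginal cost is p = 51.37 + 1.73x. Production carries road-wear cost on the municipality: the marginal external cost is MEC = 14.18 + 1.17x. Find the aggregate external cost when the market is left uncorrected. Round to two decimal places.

Market equilibrium (private): 51.37 + 1.73x = 177.90 - 3.07x → x_m = 26.3604.
Total external cost = ∫₀^{x_m} (14.18 + 1.17x) dx = 14.18×26.3604 + ½×1.17×26.3604² = 780.2898.

780.29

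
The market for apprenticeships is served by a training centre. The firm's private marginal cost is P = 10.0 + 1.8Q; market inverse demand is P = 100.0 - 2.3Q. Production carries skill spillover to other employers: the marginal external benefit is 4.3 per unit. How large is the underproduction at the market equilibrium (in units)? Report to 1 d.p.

1.0 units

Market equilibrium (private): 10.0 + 1.8Q = 100.0 - 2.3Q → Q_m = 21.9512.
Social marginal cost = private MC − MEB = 5.7 + 1.8Q.
Set SMC = demand: 5.7 + 1.8Q = 100.0 - 2.3Q → Q* = 23.0000.
Gap = |21.9512 − 23.0000| = 1.0488.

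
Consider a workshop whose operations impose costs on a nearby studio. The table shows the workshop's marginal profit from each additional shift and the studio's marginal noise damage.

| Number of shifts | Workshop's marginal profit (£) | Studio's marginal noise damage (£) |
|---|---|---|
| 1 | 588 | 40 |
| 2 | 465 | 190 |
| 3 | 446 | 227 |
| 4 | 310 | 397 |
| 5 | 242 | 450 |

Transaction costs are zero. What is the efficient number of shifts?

Bargaining reaches the level where marginal profit last exceeds marginal noise damage.
That holds through level 3 (446 ≥ 227) but not at 4 (310 < 397).

3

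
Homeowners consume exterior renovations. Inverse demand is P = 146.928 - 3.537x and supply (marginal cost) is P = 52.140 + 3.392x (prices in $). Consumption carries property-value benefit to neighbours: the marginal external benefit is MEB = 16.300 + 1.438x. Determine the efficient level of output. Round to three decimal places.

Social marginal benefit = demand + MEB = 163.228 - 2.099x.
Set SMB = MC: 163.228 - 2.099x = 52.140 + 3.392x → x* = 20.2309.

x* = 20.231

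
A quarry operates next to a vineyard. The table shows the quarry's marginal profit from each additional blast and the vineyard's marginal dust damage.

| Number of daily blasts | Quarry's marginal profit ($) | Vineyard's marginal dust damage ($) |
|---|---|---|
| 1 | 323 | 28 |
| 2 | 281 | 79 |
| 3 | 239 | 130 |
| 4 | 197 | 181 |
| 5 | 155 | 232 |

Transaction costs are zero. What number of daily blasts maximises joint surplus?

Bargaining reaches the level where marginal profit last exceeds marginal dust damage.
That holds through level 4 (197 ≥ 181) but not at 5 (155 < 232).

4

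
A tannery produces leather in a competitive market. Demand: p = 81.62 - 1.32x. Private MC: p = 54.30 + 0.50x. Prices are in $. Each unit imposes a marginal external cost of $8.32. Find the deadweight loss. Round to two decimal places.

DWL = $19.02

Market equilibrium (private): 54.30 + 0.50x = 81.62 - 1.32x → x_m = 15.0110.
Social marginal cost = private MC + MEC = 62.62 + 0.50x.
Set SMC = demand: 62.62 + 0.50x = 81.62 - 1.32x → x* = 10.4396.
The welfare-loss triangle has base |x_m − x*| and height MEC(x_m) (the vertical gap between SMC and demand is zero at x* and MEC at x_m).
DWL = ½ × 4.5714 × 8.3200 = 19.0170.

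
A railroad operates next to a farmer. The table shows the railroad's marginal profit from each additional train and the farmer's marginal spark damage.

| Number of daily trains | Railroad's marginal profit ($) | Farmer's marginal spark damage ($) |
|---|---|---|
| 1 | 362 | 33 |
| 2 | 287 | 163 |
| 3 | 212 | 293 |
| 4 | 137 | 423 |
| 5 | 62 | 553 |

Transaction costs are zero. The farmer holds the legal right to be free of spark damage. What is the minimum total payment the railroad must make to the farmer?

Efficient level: marginal profit ≥ marginal spark damage through level 2, so k* = 2.
With the farmer holding the right, the railroad must at least compensate total damage at k*: 33 + 163 = 196.

$196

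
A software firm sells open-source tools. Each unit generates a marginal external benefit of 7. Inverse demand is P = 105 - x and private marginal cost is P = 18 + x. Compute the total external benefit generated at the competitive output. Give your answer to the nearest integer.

Market equilibrium (private): 18 + x = 105 - x → x_m = 43.5000.
Total external benefit = MEB × x_m = 7 × 43.5000 = 304.5000.

305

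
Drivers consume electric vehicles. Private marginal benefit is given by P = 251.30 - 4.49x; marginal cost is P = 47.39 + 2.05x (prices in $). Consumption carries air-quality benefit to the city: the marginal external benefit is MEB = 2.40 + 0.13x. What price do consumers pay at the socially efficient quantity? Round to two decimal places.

P = $106.79

Social marginal benefit = demand + MEB = 253.70 - 4.36x.
Set SMB = MC: 253.70 - 4.36x = 47.39 + 2.05x → x* = 32.1856.
Consumer price on the demand curve at x*: 251.30 − 4.49×32.1856 = 106.7867.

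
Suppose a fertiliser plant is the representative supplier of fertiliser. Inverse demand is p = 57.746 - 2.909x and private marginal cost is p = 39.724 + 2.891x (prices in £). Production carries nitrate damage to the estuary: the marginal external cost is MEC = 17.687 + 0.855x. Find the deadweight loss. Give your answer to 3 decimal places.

DWL = £31.094

Market equilibrium (private): 39.724 + 2.891x = 57.746 - 2.909x → x_m = 3.1072.
Social marginal cost = private MC + MEC = 57.411 + 3.746x.
Set SMC = demand: 57.411 + 3.746x = 57.746 - 2.909x → x* = 0.0503.
The welfare-loss triangle has base |x_m − x*| and height MEC(x_m) (the vertical gap between SMC and demand is zero at x* and MEC at x_m).
DWL = ½ × 3.0569 × 20.3437 = 31.0943.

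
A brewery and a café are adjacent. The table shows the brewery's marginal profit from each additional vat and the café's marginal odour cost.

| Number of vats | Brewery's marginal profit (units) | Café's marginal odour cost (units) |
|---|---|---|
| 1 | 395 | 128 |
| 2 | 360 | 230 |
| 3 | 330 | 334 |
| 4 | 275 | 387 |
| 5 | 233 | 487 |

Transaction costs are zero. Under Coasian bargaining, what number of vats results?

2

Bargaining reaches the level where marginal profit last exceeds marginal odour cost.
That holds through level 2 (360 ≥ 230) but not at 3 (330 < 334).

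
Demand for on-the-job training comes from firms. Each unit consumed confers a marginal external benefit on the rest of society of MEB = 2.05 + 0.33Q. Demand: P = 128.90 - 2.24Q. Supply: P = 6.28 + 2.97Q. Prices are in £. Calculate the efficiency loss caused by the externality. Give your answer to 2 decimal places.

DWL = £9.87

Market equilibrium (private): 6.28 + 2.97Q = 128.90 - 2.24Q → Q_m = 23.5355.
Social marginal benefit = demand + MEB = 130.95 - 1.91Q.
Set SMB = MC: 130.95 - 1.91Q = 6.28 + 2.97Q → Q* = 25.5471.
Between Q* and Q_m the wedge SMB − MC runs linearly from 0 to MEB(Q_m), so the loss is a triangle.
DWL = ½ × 2.0116 × 9.8167 = 9.8736.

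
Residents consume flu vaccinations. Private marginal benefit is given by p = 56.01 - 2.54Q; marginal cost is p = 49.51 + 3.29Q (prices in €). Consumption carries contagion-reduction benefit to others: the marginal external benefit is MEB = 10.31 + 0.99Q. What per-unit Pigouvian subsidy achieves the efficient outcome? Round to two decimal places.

Social marginal benefit = demand + MEB = 66.32 - 1.55Q.
Set SMB = MC: 66.32 - 1.55Q = 49.51 + 3.29Q → Q* = 3.4731.
The Pigouvian subsidy equals MEB at Q*: 10.31 + 0.99×3.4731 = 13.7484.

subsidy = €13.75 per unit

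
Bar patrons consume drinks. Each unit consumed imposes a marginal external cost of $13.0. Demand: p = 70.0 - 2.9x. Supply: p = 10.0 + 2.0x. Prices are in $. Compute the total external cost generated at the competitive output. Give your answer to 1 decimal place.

Market equilibrium (private): 10.0 + 2.0x = 70.0 - 2.9x → x_m = 12.2449.
Total external cost = MEC × x_m = 13.0 × 12.2449 = 159.1837.

$159.2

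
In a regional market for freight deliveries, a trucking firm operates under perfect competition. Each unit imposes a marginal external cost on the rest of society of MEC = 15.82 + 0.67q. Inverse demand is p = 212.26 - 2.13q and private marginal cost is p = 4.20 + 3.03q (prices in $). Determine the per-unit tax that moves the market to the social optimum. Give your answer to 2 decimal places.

Social marginal cost = private MC + MEC = 20.02 + 3.70q.
Set SMC = demand: 20.02 + 3.70q = 212.26 - 2.13q → q* = 32.9743.
The Pigouvian tax equals MEC at q*: 15.82 + 0.67×32.9743 = 37.9128.

tax = $37.91 per unit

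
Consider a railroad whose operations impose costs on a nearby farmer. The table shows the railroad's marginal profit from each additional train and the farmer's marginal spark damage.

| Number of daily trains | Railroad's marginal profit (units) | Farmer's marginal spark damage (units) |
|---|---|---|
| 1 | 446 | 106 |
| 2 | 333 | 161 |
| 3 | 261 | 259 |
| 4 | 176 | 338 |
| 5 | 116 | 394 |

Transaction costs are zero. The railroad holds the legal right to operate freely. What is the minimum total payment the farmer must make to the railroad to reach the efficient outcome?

292

Left alone the railroad would choose level 5 (marginal profit stays positive).
Efficient level: k* = 3 (marginal profit ≥ marginal spark damage through 3).
The farmer must at least cover the railroad's forgone profit from cutting 5→3: 176 + 116 = 292.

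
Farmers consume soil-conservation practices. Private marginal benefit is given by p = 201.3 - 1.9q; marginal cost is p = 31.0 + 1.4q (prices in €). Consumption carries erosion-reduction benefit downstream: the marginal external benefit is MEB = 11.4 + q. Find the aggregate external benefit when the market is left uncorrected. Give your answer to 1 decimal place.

€1919.9

Market equilibrium (private): 31.0 + 1.4q = 201.3 - 1.9q → q_m = 51.6061.
Total external benefit = ∫₀^{q_m} (11.4 + 1.0q) dq = 11.4×51.6061 + ½×1.0×51.6061² = 1919.9043.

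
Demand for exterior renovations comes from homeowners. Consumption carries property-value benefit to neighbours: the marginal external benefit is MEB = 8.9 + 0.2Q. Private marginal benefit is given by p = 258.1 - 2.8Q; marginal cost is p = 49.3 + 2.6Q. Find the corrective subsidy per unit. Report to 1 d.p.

subsidy = 17.3 per unit

Social marginal benefit = demand + MEB = 267.0 - 2.6Q.
Set SMB = MC: 267.0 - 2.6Q = 49.3 + 2.6Q → Q* = 41.8654.
The Pigouvian subsidy equals MEB at Q*: 8.9 + 0.2×41.8654 = 17.2731.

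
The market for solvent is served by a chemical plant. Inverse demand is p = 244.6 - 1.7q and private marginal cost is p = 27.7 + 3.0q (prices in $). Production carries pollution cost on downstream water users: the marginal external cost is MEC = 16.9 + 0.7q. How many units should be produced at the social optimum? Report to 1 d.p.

q* = 37.0

Social marginal cost = private MC + MEC = 44.6 + 3.7q.
Set SMC = demand: 44.6 + 3.7q = 244.6 - 1.7q → q* = 37.0370.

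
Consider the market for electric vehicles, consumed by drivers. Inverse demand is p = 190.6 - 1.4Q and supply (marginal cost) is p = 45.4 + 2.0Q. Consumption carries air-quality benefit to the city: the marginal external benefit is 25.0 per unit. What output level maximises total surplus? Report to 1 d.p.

Q* = 50.1

Social marginal benefit = demand + MEB = 215.6 - 1.4Q.
Set SMB = MC: 215.6 - 1.4Q = 45.4 + 2.0Q → Q* = 50.0588.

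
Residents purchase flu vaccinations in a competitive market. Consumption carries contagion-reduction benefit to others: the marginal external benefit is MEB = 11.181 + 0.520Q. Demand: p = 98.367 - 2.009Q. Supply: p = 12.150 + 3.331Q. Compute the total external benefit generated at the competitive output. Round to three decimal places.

Market equilibrium (private): 12.150 + 3.331Q = 98.367 - 2.009Q → Q_m = 16.1455.
Total external benefit = ∫₀^{Q_m} (11.181 + 0.520Q) dQ = 11.181×16.1455 + ½×0.520×16.1455² = 248.2989.

248.299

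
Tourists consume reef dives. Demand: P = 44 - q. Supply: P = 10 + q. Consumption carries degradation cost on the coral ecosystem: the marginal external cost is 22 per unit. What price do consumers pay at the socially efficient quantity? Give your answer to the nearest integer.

P = 38

Social marginal benefit = demand − MEC = 22 - q.
Set SMB = MC: 22 - q = 10 + q → q* = 6.0000.
Consumer price on the demand curve at q*: 44 − 1×6.0000 = 38.0000.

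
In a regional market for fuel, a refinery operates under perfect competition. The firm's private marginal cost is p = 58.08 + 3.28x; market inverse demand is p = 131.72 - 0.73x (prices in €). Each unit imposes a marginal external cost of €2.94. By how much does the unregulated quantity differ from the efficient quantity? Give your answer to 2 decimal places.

0.73 units

Market equilibrium (private): 58.08 + 3.28x = 131.72 - 0.73x → x_m = 18.3641.
Social marginal cost = private MC + MEC = 61.02 + 3.28x.
Set SMC = demand: 61.02 + 3.28x = 131.72 - 0.73x → x* = 17.6309.
Gap = |18.3641 − 17.6309| = 0.7332.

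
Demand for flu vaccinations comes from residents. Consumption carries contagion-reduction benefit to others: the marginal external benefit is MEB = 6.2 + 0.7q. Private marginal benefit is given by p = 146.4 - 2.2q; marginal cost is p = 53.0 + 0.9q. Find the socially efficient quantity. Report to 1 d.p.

q* = 41.5

Social marginal benefit = demand + MEB = 152.6 - 1.5q.
Set SMB = MC: 152.6 - 1.5q = 53.0 + 0.9q → q* = 41.5000.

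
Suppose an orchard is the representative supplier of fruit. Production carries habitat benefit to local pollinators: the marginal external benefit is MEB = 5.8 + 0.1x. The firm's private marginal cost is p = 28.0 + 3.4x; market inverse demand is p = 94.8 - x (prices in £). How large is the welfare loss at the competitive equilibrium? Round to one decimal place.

DWL = £6.2

Market equilibrium (private): 28.0 + 3.4x = 94.8 - x → x_m = 15.1818.
Social marginal cost = private MC − MEB = 22.2 + 3.3x.
Set SMC = demand: 22.2 + 3.3x = 94.8 - x → x* = 16.8837.
Height of the DWL triangle at x_m is demand(x_m) − SMC(x_m) = MEB(x_m) = 7.3182.
DWL = ½ × 1.7019 × 7.3182 = 6.2274.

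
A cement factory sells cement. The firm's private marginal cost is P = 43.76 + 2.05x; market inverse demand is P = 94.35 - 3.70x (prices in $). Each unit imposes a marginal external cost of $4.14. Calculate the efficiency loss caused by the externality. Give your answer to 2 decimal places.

DWL = $1.49

Market equilibrium (private): 43.76 + 2.05x = 94.35 - 3.70x → x_m = 8.7983.
Social marginal cost = private MC + MEC = 47.90 + 2.05x.
Set SMC = demand: 47.90 + 2.05x = 94.35 - 3.70x → x* = 8.0783.
Height of the DWL triangle at x_m is SMC(x_m) − demand(x_m) = MEC(x_m) = 4.1400.
DWL = ½ × 0.7200 × 4.1400 = 1.4904.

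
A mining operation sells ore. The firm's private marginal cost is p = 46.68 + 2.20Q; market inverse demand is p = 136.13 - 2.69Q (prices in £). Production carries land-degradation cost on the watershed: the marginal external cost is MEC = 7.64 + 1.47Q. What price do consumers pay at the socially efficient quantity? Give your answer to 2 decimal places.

Social marginal cost = private MC + MEC = 54.32 + 3.67Q.
Set SMC = demand: 54.32 + 3.67Q = 136.13 - 2.69Q → Q* = 12.8632.
Consumer price on the demand curve at Q*: 136.13 − 2.69×12.8632 = 101.5280.

P = £101.53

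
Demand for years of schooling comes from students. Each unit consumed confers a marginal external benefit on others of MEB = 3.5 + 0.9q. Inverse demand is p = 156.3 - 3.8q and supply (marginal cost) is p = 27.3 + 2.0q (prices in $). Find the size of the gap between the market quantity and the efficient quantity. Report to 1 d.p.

4.8 units

Market equilibrium (private): 27.3 + 2.0q = 156.3 - 3.8q → q_m = 22.2414.
Social marginal benefit = demand + MEB = 159.8 - 2.9q.
Set SMB = MC: 159.8 - 2.9q = 27.3 + 2.0q → q* = 27.0408.
Gap = |22.2414 − 27.0408| = 4.7994.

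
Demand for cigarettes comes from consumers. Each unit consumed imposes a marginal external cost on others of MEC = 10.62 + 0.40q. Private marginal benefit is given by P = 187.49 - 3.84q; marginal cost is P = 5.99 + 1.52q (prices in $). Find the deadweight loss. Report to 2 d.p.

DWL = $50.69

Market equilibrium (private): 5.99 + 1.52q = 187.49 - 3.84q → q_m = 33.8619.
Social marginal benefit = demand − MEC = 176.87 - 4.24q.
Set SMB = MC: 176.87 - 4.24q = 5.99 + 1.52q → q* = 29.6667.
The loss is the area between SMB and MC from q* to q_m; with linear curves that's a triangle of height MEC(q_m).
DWL = ½ × 4.1952 × 24.1648 = 50.6881.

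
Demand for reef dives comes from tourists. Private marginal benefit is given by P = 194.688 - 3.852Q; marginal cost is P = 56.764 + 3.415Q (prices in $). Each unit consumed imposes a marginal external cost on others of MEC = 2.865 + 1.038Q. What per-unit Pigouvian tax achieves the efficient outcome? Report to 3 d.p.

tax = $19.745 per unit

Social marginal benefit = demand − MEC = 191.823 - 4.890Q.
Set SMB = MC: 191.823 - 4.890Q = 56.764 + 3.415Q → Q* = 16.2624.
The Pigouvian tax equals MEC at Q*: 2.865 + 1.038×16.2624 = 19.7454.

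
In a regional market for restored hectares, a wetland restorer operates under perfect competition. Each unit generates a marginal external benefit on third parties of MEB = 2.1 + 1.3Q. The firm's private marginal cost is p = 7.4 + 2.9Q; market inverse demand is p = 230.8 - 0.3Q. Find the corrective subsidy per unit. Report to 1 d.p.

Social marginal cost = private MC − MEB = 5.3 + 1.6Q.
Set SMC = demand: 5.3 + 1.6Q = 230.8 - 0.3Q → Q* = 118.6842.
The Pigouvian subsidy equals MEB at Q*: 2.1 + 1.3×118.6842 = 156.3895.

subsidy = 156.4 per unit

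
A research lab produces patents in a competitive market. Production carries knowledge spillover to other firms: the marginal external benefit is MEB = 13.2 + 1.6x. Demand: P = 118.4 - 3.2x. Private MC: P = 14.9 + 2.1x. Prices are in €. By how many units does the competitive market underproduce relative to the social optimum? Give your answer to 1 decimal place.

12.0 units

Market equilibrium (private): 14.9 + 2.1x = 118.4 - 3.2x → x_m = 19.5283.
Social marginal cost = private MC − MEB = 1.7 + 0.5x.
Set SMC = demand: 1.7 + 0.5x = 118.4 - 3.2x → x* = 31.5405.
Gap = |19.5283 − 31.5405| = 12.0122.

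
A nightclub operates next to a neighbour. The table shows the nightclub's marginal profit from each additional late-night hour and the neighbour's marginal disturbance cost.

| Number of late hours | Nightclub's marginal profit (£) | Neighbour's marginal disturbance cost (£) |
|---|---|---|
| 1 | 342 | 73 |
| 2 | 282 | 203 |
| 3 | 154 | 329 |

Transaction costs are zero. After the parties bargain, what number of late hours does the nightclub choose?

2

Bargaining reaches the level where marginal profit last exceeds marginal disturbance cost.
That holds through level 2 (282 ≥ 203) but not at 3 (154 < 329).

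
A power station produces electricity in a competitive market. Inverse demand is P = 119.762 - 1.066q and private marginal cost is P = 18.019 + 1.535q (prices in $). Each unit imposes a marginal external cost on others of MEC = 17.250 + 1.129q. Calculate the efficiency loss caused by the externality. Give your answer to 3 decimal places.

Market equilibrium (private): 18.019 + 1.535q = 119.762 - 1.066q → q_m = 39.1169.
Social marginal cost = private MC + MEC = 35.269 + 2.664q.
Set SMC = demand: 35.269 + 2.664q = 119.762 - 1.066q → q* = 22.6523.
The loss is the area between SMC and demand from q* to q_m; with linear curves that's a triangle of height MEC(q_m).
DWL = ½ × 16.4646 × 61.4130 = 505.5702.

DWL = $505.570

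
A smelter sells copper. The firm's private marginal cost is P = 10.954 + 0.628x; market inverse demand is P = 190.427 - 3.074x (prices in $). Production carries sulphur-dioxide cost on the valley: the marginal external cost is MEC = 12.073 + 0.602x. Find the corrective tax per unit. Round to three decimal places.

Social marginal cost = private MC + MEC = 23.027 + 1.230x.
Set SMC = demand: 23.027 + 1.230x = 190.427 - 3.074x → x* = 38.8941.
The Pigouvian tax equals MEC at x*: 12.073 + 0.602×38.8941 = 35.4872.

tax = $35.487 per unit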